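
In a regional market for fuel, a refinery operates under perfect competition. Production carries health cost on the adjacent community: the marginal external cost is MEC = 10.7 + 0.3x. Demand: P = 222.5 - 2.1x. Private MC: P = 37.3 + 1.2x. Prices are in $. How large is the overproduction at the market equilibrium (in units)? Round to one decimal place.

7.6 units

Market equilibrium (private): 37.3 + 1.2x = 222.5 - 2.1x → x_m = 56.1212.
Social marginal cost = private MC + MEC = 48.0 + 1.5x.
Set SMC = demand: 48.0 + 1.5x = 222.5 - 2.1x → x* = 48.4722.
Gap = |56.1212 − 48.4722| = 7.6490.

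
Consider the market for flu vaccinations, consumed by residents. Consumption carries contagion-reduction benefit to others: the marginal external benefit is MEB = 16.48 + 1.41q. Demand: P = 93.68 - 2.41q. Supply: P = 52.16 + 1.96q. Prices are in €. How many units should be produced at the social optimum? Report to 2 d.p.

q* = 19.59

Social marginal benefit = demand + MEB = 110.16 - q.
Set SMB = MC: 110.16 - q = 52.16 + 1.96q → q* = 19.5946.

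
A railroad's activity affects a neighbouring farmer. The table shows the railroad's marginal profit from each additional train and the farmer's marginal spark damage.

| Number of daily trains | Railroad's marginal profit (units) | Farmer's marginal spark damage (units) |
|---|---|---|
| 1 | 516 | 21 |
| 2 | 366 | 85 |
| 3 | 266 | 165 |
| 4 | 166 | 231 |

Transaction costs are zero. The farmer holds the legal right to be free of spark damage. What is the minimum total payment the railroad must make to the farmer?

271

Efficient level: marginal profit ≥ marginal spark damage through level 3, so k* = 3.
With the farmer holding the right, the railroad must at least compensate total damage at k*: 21 + 85 + 165 = 271.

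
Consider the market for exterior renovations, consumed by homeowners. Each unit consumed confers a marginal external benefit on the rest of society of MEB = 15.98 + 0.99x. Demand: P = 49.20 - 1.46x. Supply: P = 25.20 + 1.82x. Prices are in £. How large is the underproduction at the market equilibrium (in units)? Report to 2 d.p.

10.14 units

Market equilibrium (private): 25.20 + 1.82x = 49.20 - 1.46x → x_m = 7.3171.
Social marginal benefit = demand + MEB = 65.18 - 0.47x.
Set SMB = MC: 65.18 - 0.47x = 25.20 + 1.82x → x* = 17.4585.
Gap = |7.3171 − 17.4585| = 10.1414.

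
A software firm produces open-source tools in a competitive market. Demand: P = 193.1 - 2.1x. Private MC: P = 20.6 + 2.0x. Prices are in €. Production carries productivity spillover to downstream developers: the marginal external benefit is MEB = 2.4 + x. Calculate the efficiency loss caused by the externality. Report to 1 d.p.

Market equilibrium (private): 20.6 + 2.0x = 193.1 - 2.1x → x_m = 42.0732.
Social marginal cost = private MC − MEB = 18.2 + x.
Set SMC = demand: 18.2 + x = 193.1 - 2.1x → x* = 56.4194.
The welfare-loss triangle has base |x_m − x*| and height MEB(x_m) (the vertical gap between SMC and demand is zero at x* and MEB at x_m).
DWL = ½ × 14.3462 × 44.4732 = 319.0107.

DWL = €319.0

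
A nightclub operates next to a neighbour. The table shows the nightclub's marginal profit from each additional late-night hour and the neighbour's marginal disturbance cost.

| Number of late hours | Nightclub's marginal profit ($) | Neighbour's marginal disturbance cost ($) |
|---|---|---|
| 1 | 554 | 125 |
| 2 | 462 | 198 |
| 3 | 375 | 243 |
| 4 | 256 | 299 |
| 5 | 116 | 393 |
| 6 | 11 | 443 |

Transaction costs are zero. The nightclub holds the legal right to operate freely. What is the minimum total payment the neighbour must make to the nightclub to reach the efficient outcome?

Left alone the nightclub would choose level 6 (marginal profit stays positive).
Efficient level: k* = 3 (marginal profit ≥ marginal disturbance cost through 3).
The neighbour must at least cover the nightclub's forgone profit from cutting 6→3: 256 + 116 + 11 = 383.

$383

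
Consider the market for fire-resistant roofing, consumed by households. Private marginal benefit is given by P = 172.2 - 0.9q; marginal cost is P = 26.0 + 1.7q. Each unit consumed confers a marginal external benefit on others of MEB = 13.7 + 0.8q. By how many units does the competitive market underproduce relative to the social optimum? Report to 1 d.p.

32.6 units

Market equilibrium (private): 26.0 + 1.7q = 172.2 - 0.9q → q_m = 56.2308.
Social marginal benefit = demand + MEB = 185.9 - 0.1q.
Set SMB = MC: 185.9 - 0.1q = 26.0 + 1.7q → q* = 88.8333.
Gap = |56.2308 − 88.8333| = 32.6025.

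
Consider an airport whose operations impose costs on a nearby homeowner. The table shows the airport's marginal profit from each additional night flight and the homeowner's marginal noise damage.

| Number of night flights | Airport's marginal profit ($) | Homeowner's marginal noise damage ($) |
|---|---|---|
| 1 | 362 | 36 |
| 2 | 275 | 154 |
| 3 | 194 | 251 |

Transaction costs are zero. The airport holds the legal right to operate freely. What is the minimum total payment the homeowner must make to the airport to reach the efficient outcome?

Left alone the airport would choose level 3 (marginal profit stays positive).
Efficient level: k* = 2 (marginal profit ≥ marginal noise damage through 2).
The homeowner must at least cover the airport's forgone profit from cutting 3→2: 194 = 194.

$194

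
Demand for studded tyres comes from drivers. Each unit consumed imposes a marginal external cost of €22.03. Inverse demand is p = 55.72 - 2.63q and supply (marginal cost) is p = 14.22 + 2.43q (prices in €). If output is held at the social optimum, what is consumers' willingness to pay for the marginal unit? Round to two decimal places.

P = €45.60

Social marginal benefit = demand − MEC = 33.69 - 2.63q.
Set SMB = MC: 33.69 - 2.63q = 14.22 + 2.43q → q* = 3.8478.
Consumer price on the demand curve at q*: 55.72 − 2.63×3.8478 = 45.6003.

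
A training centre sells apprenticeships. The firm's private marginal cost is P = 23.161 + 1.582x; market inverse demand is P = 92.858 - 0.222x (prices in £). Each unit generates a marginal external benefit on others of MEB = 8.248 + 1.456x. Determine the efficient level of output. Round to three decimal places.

x* = 223.980

Social marginal cost = private MC − MEB = 14.913 + 0.126x.
Set SMC = demand: 14.913 + 0.126x = 92.858 - 0.222x → x* = 223.9799.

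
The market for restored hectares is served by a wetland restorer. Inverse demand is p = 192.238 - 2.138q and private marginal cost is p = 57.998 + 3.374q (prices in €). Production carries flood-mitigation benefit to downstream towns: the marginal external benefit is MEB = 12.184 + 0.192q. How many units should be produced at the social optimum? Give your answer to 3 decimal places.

Social marginal cost = private MC − MEB = 45.814 + 3.182q.
Set SMC = demand: 45.814 + 3.182q = 192.238 - 2.138q → q* = 27.5233.

q* = 27.523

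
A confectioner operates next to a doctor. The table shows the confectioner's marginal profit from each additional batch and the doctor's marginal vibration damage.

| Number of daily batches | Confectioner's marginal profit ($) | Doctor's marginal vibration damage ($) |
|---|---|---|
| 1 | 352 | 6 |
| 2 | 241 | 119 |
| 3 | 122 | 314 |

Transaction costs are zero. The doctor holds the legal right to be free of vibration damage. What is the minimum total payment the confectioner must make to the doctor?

Efficient level: marginal profit ≥ marginal vibration damage through level 2, so k* = 2.
With the doctor holding the right, the confectioner must at least compensate total damage at k*: 6 + 119 = 125.

$125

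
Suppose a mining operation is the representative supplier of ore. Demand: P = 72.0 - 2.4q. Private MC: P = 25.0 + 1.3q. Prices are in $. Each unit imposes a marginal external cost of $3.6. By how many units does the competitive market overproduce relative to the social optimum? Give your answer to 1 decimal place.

1.0 units

Market equilibrium (private): 25.0 + 1.3q = 72.0 - 2.4q → q_m = 12.7027.
Social marginal cost = private MC + MEC = 28.6 + 1.3q.
Set SMC = demand: 28.6 + 1.3q = 72.0 - 2.4q → q* = 11.7297.
Gap = |12.7027 − 11.7297| = 0.9730.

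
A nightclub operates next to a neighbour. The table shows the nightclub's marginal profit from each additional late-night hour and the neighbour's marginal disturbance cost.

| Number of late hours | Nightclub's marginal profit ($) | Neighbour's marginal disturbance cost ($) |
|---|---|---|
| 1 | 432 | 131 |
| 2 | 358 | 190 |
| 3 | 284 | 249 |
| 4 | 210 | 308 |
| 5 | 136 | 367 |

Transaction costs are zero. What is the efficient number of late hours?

3

Bargaining reaches the level where marginal profit last exceeds marginal disturbance cost.
That holds through level 3 (284 ≥ 249) but not at 4 (210 < 308).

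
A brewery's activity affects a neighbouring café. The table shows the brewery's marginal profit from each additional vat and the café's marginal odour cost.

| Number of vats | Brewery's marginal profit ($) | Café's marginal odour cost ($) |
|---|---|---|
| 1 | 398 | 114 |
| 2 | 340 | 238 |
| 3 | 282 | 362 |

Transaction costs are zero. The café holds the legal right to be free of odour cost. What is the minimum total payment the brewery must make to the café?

$352

Efficient level: marginal profit ≥ marginal odour cost through level 2, so k* = 2.
With the café holding the right, the brewery must at least compensate total damage at k*: 114 + 238 = 352.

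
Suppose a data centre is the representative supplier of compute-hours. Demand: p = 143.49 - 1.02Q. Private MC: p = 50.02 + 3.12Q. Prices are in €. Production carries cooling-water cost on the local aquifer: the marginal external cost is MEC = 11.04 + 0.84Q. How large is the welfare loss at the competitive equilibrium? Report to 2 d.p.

Market equilibrium (private): 50.02 + 3.12Q = 143.49 - 1.02Q → Q_m = 22.5773.
Social marginal cost = private MC + MEC = 61.06 + 3.96Q.
Set SMC = demand: 61.06 + 3.96Q = 143.49 - 1.02Q → Q* = 16.5522.
The loss is the area between SMC and demand from Q* to Q_m; with linear curves that's a triangle of height MEC(Q_m).
DWL = ½ × 6.0251 × 30.0049 = 90.3913.

DWL = €90.39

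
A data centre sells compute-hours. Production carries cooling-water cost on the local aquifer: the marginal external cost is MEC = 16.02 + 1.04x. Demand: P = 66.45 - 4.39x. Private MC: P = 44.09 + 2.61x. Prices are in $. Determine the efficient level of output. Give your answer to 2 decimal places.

x* = 0.79

Social marginal cost = private MC + MEC = 60.11 + 3.65x.
Set SMC = demand: 60.11 + 3.65x = 66.45 - 4.39x → x* = 0.7886.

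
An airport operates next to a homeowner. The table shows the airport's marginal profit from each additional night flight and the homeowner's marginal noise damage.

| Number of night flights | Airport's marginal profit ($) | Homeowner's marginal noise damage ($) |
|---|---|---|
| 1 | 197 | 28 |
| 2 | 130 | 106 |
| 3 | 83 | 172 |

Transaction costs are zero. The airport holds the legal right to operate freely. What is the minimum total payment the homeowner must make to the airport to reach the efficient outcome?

$83

Left alone the airport would choose level 3 (marginal profit stays positive).
Efficient level: k* = 2 (marginal profit ≥ marginal noise damage through 2).
The homeowner must at least cover the airport's forgone profit from cutting 3→2: 83 = 83.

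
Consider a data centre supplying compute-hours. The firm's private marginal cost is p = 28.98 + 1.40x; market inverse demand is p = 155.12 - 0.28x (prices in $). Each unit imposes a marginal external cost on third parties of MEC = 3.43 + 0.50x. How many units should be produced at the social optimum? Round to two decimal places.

x* = 56.29

Social marginal cost = private MC + MEC = 32.41 + 1.90x.
Set SMC = demand: 32.41 + 1.90x = 155.12 - 0.28x → x* = 56.2890.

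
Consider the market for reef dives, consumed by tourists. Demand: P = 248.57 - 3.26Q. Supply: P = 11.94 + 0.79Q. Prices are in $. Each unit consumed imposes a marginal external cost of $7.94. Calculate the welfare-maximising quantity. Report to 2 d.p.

Q* = 56.47

Social marginal benefit = demand − MEC = 240.63 - 3.26Q.
Set SMB = MC: 240.63 - 3.26Q = 11.94 + 0.79Q → Q* = 56.4667.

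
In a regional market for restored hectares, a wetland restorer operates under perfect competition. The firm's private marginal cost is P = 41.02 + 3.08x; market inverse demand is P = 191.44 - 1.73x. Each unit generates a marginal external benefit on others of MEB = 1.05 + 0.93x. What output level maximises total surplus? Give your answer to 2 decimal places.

Social marginal cost = private MC − MEB = 39.97 + 2.15x.
Set SMC = demand: 39.97 + 2.15x = 191.44 - 1.73x → x* = 39.0387.

x* = 39.04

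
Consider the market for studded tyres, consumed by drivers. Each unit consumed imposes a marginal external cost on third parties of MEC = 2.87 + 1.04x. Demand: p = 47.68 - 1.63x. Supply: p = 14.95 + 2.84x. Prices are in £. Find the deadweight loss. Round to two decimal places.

DWL = £9.98

Market equilibrium (private): 14.95 + 2.84x = 47.68 - 1.63x → x_m = 7.3221.
Social marginal benefit = demand − MEC = 44.81 - 2.67x.
Set SMB = MC: 44.81 - 2.67x = 14.95 + 2.84x → x* = 5.4192.
Between x* and x_m the wedge MC − SMB runs linearly from 0 to MEC(x_m), so the loss is a triangle.
DWL = ½ × 1.9029 × 10.4850 = 9.9760.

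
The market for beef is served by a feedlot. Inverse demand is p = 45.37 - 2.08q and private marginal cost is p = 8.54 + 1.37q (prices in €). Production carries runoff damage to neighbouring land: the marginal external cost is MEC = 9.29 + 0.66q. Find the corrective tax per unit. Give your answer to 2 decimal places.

tax = €13.71 per unit

Social marginal cost = private MC + MEC = 17.83 + 2.03q.
Set SMC = demand: 17.83 + 2.03q = 45.37 - 2.08q → q* = 6.7007.
The Pigouvian tax equals MEC at q*: 9.29 + 0.66×6.7007 = 13.7125.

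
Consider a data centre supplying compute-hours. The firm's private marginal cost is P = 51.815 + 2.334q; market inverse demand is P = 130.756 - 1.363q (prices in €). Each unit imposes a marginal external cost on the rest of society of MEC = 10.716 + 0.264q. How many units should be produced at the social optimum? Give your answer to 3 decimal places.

q* = 17.224

Social marginal cost = private MC + MEC = 62.531 + 2.598q.
Set SMC = demand: 62.531 + 2.598q = 130.756 - 1.363q → q* = 17.2242.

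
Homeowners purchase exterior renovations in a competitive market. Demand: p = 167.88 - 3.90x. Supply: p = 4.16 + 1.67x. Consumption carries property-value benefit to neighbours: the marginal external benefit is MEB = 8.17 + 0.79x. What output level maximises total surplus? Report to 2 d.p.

x* = 35.96

Social marginal benefit = demand + MEB = 176.05 - 3.11x.
Set SMB = MC: 176.05 - 3.11x = 4.16 + 1.67x → x* = 35.9603.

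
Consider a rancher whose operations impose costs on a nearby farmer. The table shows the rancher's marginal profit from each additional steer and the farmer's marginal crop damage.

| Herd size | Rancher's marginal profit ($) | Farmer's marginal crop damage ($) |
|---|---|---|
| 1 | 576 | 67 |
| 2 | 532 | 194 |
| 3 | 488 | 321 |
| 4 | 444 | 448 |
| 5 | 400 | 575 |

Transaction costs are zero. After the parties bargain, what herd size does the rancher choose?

Bargaining reaches the level where marginal profit last exceeds marginal crop damage.
That holds through level 3 (488 ≥ 321) but not at 4 (444 < 448).

3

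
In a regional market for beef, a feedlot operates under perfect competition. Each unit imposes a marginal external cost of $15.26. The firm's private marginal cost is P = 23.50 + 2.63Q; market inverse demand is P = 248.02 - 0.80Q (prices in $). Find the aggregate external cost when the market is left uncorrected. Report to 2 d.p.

Market equilibrium (private): 23.50 + 2.63Q = 248.02 - 0.80Q → Q_m = 65.4577.
Total external cost = MEC × Q_m = 15.26 × 65.4577 = 998.8845.

$998.88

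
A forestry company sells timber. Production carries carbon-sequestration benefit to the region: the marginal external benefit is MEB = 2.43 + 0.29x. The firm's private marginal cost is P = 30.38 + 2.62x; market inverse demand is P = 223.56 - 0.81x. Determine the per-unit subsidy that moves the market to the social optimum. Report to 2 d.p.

Social marginal cost = private MC − MEB = 27.95 + 2.33x.
Set SMC = demand: 27.95 + 2.33x = 223.56 - 0.81x → x* = 62.2962.
The Pigouvian subsidy equals MEB at x*: 2.43 + 0.29×62.2962 = 20.4959.

subsidy = 20.50 per unit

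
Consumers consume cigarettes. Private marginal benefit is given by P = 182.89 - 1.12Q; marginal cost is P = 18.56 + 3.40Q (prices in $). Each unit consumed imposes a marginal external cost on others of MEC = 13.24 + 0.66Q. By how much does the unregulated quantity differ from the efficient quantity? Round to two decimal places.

Market equilibrium (private): 18.56 + 3.40Q = 182.89 - 1.12Q → Q_m = 36.3562.
Social marginal benefit = demand − MEC = 169.65 - 1.78Q.
Set SMB = MC: 169.65 - 1.78Q = 18.56 + 3.40Q → Q* = 29.1680.
Gap = |36.3562 − 29.1680| = 7.1882.

7.19 units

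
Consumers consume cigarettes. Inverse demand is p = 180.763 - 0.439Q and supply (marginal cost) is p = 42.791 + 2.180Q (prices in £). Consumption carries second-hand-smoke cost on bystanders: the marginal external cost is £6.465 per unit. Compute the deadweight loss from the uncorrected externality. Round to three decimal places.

Market equilibrium (private): 42.791 + 2.180Q = 180.763 - 0.439Q → Q_m = 52.6812.
Social marginal benefit = demand − MEC = 174.298 - 0.439Q.
Set SMB = MC: 174.298 - 0.439Q = 42.791 + 2.180Q → Q* = 50.2127.
Between Q* and Q_m the wedge MC − SMB runs linearly from 0 to MEC(Q_m), so the loss is a triangle.
DWL = ½ × 2.4685 × 6.4650 = 7.9794.

DWL = £7.979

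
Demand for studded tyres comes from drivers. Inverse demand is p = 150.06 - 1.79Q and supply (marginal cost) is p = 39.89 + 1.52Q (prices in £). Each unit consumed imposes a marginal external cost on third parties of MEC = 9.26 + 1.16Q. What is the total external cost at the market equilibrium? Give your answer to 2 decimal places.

Market equilibrium (private): 39.89 + 1.52Q = 150.06 - 1.79Q → Q_m = 33.2840.
Total external cost = ∫₀^{Q_m} (9.26 + 1.16Q) dQ = 9.26×33.2840 + ½×1.16×33.2840² = 950.7481.

£950.75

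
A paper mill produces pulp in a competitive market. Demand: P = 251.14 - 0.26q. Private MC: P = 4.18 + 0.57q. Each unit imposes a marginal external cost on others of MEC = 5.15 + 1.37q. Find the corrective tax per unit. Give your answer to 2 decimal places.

tax = 155.73 per unit

Social marginal cost = private MC + MEC = 9.33 + 1.94q.
Set SMC = demand: 9.33 + 1.94q = 251.14 - 0.26q → q* = 109.9136.
The Pigouvian tax equals MEC at q*: 5.15 + 1.37×109.9136 = 155.7316.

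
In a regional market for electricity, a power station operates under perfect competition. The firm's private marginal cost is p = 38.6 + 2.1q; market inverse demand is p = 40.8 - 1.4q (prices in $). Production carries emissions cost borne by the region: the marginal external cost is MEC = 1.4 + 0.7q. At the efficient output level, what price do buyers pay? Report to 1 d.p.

P = $40.5

Social marginal cost = private MC + MEC = 40.0 + 2.8q.
Set SMC = demand: 40.0 + 2.8q = 40.8 - 1.4q → q* = 0.1905.
Consumer price on the demand curve at q*: 40.8 − 1.4×0.1905 = 40.5333.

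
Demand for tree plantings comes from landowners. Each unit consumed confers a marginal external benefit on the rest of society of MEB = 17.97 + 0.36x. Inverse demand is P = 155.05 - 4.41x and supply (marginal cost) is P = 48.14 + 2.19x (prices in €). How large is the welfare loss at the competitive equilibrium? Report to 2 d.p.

Market equilibrium (private): 48.14 + 2.19x = 155.05 - 4.41x → x_m = 16.1985.
Social marginal benefit = demand + MEB = 173.02 - 4.05x.
Set SMB = MC: 173.02 - 4.05x = 48.14 + 2.19x → x* = 20.0128.
The loss is the area between SMB and MC from x* to x_m; with linear curves that's a triangle of height MEB(x_m).
DWL = ½ × 3.8143 × 23.8015 = 45.3930.

DWL = €45.39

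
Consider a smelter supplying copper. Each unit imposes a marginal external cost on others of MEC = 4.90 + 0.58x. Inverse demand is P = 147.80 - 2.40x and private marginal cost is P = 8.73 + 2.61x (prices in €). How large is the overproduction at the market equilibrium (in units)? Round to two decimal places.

3.76 units

Market equilibrium (private): 8.73 + 2.61x = 147.80 - 2.40x → x_m = 27.7585.
Social marginal cost = private MC + MEC = 13.63 + 3.19x.
Set SMC = demand: 13.63 + 3.19x = 147.80 - 2.40x → x* = 24.0018.
Gap = |27.7585 − 24.0018| = 3.7567.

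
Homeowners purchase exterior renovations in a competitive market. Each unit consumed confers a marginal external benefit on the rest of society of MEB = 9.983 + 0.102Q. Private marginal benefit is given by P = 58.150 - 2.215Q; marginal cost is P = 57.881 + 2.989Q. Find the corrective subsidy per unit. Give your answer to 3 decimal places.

subsidy = 10.188 per unit

Social marginal benefit = demand + MEB = 68.133 - 2.113Q.
Set SMB = MC: 68.133 - 2.113Q = 57.881 + 2.989Q → Q* = 2.0094.
The Pigouvian subsidy equals MEB at Q*: 9.983 + 0.102×2.0094 = 10.1880.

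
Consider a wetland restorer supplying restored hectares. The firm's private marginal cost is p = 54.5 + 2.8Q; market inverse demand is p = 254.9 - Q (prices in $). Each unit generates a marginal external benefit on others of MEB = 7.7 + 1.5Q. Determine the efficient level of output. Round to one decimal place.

Social marginal cost = private MC − MEB = 46.8 + 1.3Q.
Set SMC = demand: 46.8 + 1.3Q = 254.9 - Q → Q* = 90.4783.

Q* = 90.5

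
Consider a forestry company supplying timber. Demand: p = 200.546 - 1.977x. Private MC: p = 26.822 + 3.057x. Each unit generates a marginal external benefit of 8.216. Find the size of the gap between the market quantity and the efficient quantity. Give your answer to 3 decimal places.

1.632 units

Market equilibrium (private): 26.822 + 3.057x = 200.546 - 1.977x → x_m = 34.5101.
Social marginal cost = private MC − MEB = 18.606 + 3.057x.
Set SMC = demand: 18.606 + 3.057x = 200.546 - 1.977x → x* = 36.1422.
Gap = |34.5101 − 36.1422| = 1.6321.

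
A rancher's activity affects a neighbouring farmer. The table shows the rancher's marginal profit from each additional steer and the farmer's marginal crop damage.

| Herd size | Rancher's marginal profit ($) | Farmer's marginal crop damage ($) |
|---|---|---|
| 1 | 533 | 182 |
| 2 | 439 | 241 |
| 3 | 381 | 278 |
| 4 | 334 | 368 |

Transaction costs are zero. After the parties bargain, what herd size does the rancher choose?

3

Bargaining reaches the level where marginal profit last exceeds marginal crop damage.
That holds through level 3 (381 ≥ 278) but not at 4 (334 < 368).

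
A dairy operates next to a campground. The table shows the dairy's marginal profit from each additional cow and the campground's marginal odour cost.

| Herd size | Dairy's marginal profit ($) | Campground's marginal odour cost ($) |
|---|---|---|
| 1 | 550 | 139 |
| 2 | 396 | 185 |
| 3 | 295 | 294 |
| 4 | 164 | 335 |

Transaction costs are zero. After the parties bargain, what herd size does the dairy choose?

3

Bargaining reaches the level where marginal profit last exceeds marginal odour cost.
That holds through level 3 (295 ≥ 294) but not at 4 (164 < 335).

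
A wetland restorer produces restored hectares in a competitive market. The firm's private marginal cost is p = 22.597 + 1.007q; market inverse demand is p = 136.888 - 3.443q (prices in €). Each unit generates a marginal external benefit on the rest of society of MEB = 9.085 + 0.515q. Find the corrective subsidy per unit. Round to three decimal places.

Social marginal cost = private MC − MEB = 13.512 + 0.492q.
Set SMC = demand: 13.512 + 0.492q = 136.888 - 3.443q → q* = 31.3535.
The Pigouvian subsidy equals MEB at q*: 9.085 + 0.515×31.3535 = 25.2321.

subsidy = €25.232 per unit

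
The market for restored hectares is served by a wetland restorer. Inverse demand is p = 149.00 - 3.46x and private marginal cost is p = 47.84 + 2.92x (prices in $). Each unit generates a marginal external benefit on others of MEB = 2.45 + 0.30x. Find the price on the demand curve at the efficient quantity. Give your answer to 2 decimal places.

Social marginal cost = private MC − MEB = 45.39 + 2.62x.
Set SMC = demand: 45.39 + 2.62x = 149.00 - 3.46x → x* = 17.0411.
Consumer price on the demand curve at x*: 149.00 − 3.46×17.0411 = 90.0378.

P = $90.04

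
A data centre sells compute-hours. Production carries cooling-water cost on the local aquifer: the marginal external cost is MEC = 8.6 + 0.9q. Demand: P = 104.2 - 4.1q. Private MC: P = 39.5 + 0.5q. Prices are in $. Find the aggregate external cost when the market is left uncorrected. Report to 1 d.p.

$210.0

Market equilibrium (private): 39.5 + 0.5q = 104.2 - 4.1q → q_m = 14.0652.
Total external cost = ∫₀^{q_m} (8.6 + 0.9q) dq = 8.6×14.0652 + ½×0.9×14.0652² = 209.9842.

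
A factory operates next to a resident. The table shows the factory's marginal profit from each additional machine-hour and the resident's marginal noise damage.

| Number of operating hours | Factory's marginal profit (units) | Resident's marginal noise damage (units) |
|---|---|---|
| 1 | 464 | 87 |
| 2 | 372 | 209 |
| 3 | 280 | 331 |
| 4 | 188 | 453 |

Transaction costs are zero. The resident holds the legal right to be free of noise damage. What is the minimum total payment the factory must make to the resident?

Efficient level: marginal profit ≥ marginal noise damage through level 2, so k* = 2.
With the resident holding the right, the factory must at least compensate total damage at k*: 87 + 209 = 296.

296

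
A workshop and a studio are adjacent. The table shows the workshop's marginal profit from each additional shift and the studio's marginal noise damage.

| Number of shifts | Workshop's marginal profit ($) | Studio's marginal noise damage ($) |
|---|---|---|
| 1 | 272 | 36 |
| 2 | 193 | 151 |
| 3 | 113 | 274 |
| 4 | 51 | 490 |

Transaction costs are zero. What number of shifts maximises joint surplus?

2

Bargaining reaches the level where marginal profit last exceeds marginal noise damage.
That holds through level 2 (193 ≥ 151) but not at 3 (113 < 274).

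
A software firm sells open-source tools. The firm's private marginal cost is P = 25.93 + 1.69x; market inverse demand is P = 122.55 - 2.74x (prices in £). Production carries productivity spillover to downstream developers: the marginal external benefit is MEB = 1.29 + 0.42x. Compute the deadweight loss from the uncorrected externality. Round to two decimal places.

DWL = £13.62

Market equilibrium (private): 25.93 + 1.69x = 122.55 - 2.74x → x_m = 21.8104.
Social marginal cost = private MC − MEB = 24.64 + 1.27x.
Set SMC = demand: 24.64 + 1.27x = 122.55 - 2.74x → x* = 24.4165.
Between x* and x_m the wedge demand − SMC runs linearly from 0 to MEB(x_m), so the loss is a triangle.
DWL = ½ × 2.6061 × 10.4504 = 13.6174.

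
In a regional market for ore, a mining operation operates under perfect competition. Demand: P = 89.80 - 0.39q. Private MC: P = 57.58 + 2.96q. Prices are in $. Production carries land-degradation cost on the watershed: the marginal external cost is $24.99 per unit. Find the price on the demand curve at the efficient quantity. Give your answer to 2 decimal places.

P = $88.96

Social marginal cost = private MC + MEC = 82.57 + 2.96q.
Set SMC = demand: 82.57 + 2.96q = 89.80 - 0.39q → q* = 2.1582.
Consumer price on the demand curve at q*: 89.80 − 0.39×2.1582 = 88.9583.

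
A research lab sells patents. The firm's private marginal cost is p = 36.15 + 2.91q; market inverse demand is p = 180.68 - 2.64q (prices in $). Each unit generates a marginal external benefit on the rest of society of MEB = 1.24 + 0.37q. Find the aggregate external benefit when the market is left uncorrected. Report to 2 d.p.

$157.75

Market equilibrium (private): 36.15 + 2.91q = 180.68 - 2.64q → q_m = 26.0414.
Total external benefit = ∫₀^{q_m} (1.24 + 0.37q) dq = 1.24×26.0414 + ½×0.37×26.0414² = 157.7499.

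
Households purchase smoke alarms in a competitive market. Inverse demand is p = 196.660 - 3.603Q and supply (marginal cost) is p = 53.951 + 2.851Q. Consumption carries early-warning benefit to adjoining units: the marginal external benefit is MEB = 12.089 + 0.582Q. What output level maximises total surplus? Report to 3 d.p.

Q* = 26.362

Social marginal benefit = demand + MEB = 208.749 - 3.021Q.
Set SMB = MC: 208.749 - 3.021Q = 53.951 + 2.851Q → Q* = 26.3621.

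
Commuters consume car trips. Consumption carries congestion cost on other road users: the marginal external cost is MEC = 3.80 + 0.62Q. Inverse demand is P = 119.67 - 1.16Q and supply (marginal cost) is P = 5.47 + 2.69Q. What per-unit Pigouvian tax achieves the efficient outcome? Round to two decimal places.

tax = 19.11 per unit

Social marginal benefit = demand − MEC = 115.87 - 1.78Q.
Set SMB = MC: 115.87 - 1.78Q = 5.47 + 2.69Q → Q* = 24.6980.
The Pigouvian tax equals MEC at Q*: 3.80 + 0.62×24.6980 = 19.1128.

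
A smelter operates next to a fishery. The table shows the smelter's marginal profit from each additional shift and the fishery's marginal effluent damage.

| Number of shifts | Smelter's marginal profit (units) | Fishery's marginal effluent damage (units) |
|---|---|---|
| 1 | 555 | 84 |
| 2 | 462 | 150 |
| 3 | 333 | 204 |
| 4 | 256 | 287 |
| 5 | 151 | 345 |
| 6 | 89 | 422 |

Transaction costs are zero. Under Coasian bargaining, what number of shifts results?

Bargaining reaches the level where marginal profit last exceeds marginal effluent damage.
That holds through level 3 (333 ≥ 204) but not at 4 (256 < 287).

3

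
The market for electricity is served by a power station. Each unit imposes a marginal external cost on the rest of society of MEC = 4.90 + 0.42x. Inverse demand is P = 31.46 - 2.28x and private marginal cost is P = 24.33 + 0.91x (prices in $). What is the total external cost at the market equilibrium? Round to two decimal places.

Market equilibrium (private): 24.33 + 0.91x = 31.46 - 2.28x → x_m = 2.2351.
Total external cost = ∫₀^{x_m} (4.90 + 0.42x) dx = 4.90×2.2351 + ½×0.42×2.2351² = 12.0011.

$12.00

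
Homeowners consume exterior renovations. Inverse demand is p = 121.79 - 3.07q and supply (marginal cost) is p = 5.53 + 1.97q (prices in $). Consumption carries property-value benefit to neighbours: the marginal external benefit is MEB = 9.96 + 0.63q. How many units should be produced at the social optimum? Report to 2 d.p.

Social marginal benefit = demand + MEB = 131.75 - 2.44q.
Set SMB = MC: 131.75 - 2.44q = 5.53 + 1.97q → q* = 28.6213.

q* = 28.62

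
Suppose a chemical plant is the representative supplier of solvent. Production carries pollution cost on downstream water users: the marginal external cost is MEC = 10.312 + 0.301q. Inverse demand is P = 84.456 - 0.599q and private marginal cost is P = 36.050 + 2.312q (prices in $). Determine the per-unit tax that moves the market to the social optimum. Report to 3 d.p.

tax = $13.882 per unit

Social marginal cost = private MC + MEC = 46.362 + 2.613q.
Set SMC = demand: 46.362 + 2.613q = 84.456 - 0.599q → q* = 11.8599.
The Pigouvian tax equals MEC at q*: 10.312 + 0.301×11.8599 = 13.8818.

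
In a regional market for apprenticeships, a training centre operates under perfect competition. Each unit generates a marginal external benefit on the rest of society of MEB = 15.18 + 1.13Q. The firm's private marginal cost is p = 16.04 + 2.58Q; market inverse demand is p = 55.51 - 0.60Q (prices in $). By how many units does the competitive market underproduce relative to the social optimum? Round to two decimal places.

14.25 units

Market equilibrium (private): 16.04 + 2.58Q = 55.51 - 0.60Q → Q_m = 12.4119.
Social marginal cost = private MC − MEB = 0.86 + 1.45Q.
Set SMC = demand: 0.86 + 1.45Q = 55.51 - 0.60Q → Q* = 26.6585.
Gap = |12.4119 − 26.6585| = 14.2466.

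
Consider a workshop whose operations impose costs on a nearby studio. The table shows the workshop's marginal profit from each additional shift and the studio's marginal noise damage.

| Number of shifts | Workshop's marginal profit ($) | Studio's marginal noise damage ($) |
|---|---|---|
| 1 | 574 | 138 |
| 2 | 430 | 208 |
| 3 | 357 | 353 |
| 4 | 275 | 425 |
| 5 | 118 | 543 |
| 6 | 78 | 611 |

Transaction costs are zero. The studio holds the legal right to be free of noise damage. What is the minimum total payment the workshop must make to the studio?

$699

Efficient level: marginal profit ≥ marginal noise damage through level 3, so k* = 3.
With the studio holding the right, the workshop must at least compensate total damage at k*: 138 + 208 + 353 = 699.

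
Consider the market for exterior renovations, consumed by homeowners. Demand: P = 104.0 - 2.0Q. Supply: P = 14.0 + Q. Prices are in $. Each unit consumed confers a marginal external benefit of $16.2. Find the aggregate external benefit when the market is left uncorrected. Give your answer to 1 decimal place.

$486.0

Market equilibrium (private): 14.0 + Q = 104.0 - 2.0Q → Q_m = 30.0000.
Total external benefit = MEB × Q_m = 16.2 × 30.0000 = 486.0000.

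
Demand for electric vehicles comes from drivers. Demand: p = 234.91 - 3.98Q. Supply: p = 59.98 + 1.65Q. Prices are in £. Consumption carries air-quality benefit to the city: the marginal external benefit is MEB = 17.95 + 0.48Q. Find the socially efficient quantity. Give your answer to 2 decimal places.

Q* = 37.45

Social marginal benefit = demand + MEB = 252.86 - 3.50Q.
Set SMB = MC: 252.86 - 3.50Q = 59.98 + 1.65Q → Q* = 37.4524.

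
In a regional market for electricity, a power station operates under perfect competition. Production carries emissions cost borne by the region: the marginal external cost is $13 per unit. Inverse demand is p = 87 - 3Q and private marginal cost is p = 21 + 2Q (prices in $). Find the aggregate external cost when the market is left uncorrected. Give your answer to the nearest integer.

$172

Market equilibrium (private): 21 + 2Q = 87 - 3Q → Q_m = 13.2000.
Total external cost = MEC × Q_m = 13 × 13.2000 = 171.6000.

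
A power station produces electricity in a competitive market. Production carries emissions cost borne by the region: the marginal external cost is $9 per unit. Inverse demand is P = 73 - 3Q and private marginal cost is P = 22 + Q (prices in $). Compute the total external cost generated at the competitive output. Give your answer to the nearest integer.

Market equilibrium (private): 22 + Q = 73 - 3Q → Q_m = 12.7500.
Total external cost = MEC × Q_m = 9 × 12.7500 = 114.7500.

$115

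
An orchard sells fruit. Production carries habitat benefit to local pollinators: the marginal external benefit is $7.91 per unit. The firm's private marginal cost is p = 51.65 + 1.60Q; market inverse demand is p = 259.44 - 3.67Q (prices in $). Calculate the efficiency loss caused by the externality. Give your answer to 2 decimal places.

Market equilibrium (private): 51.65 + 1.60Q = 259.44 - 3.67Q → Q_m = 39.4288.
Social marginal cost = private MC − MEB = 43.74 + 1.60Q.
Set SMC = demand: 43.74 + 1.60Q = 259.44 - 3.67Q → Q* = 40.9298.
Height of the DWL triangle at Q_m is demand(Q_m) − SMC(Q_m) = MEB(Q_m) = 7.9100.
DWL = ½ × 1.5010 × 7.9100 = 5.9365.

DWL = $5.94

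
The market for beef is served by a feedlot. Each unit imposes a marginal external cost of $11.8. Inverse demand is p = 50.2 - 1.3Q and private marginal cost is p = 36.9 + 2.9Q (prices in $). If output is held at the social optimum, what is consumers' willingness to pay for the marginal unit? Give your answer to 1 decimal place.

P = $49.7

Social marginal cost = private MC + MEC = 48.7 + 2.9Q.
Set SMC = demand: 48.7 + 2.9Q = 50.2 - 1.3Q → Q* = 0.3571.
Consumer price on the demand curve at Q*: 50.2 − 1.3×0.3571 = 49.7358.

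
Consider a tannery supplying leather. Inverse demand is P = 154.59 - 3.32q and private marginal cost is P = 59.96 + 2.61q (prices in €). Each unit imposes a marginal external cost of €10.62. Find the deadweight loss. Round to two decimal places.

DWL = €9.51

Market equilibrium (private): 59.96 + 2.61q = 154.59 - 3.32q → q_m = 15.9578.
Social marginal cost = private MC + MEC = 70.58 + 2.61q.
Set SMC = demand: 70.58 + 2.61q = 154.59 - 3.32q → q* = 14.1669.
The welfare-loss triangle has base |q_m − q*| and height MEC(q_m) (the vertical gap between SMC and demand is zero at q* and MEC at q_m).
DWL = ½ × 1.7909 × 10.6200 = 9.5097.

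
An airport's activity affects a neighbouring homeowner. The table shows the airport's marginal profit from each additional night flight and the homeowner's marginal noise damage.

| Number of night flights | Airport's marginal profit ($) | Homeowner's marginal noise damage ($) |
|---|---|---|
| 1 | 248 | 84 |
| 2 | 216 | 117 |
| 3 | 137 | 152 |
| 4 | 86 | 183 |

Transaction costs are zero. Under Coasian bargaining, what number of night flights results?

2

Bargaining reaches the level where marginal profit last exceeds marginal noise damage.
That holds through level 2 (216 ≥ 117) but not at 3 (137 < 152).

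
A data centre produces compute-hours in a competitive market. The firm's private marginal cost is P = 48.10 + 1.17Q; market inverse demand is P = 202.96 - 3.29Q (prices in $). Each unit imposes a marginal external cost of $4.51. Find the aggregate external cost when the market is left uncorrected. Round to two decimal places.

Market equilibrium (private): 48.10 + 1.17Q = 202.96 - 3.29Q → Q_m = 34.7220.
Total external cost = MEC × Q_m = 4.51 × 34.7220 = 156.5962.

$156.60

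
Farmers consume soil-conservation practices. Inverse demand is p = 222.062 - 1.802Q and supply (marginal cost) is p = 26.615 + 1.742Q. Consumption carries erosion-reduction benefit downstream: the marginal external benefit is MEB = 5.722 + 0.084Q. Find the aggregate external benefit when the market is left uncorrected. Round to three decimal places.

Market equilibrium (private): 26.615 + 1.742Q = 222.062 - 1.802Q → Q_m = 55.1487.
Total external benefit = ∫₀^{Q_m} (5.722 + 0.084Q) dQ = 5.722×55.1487 + ½×0.084×55.1487² = 443.2988.

443.299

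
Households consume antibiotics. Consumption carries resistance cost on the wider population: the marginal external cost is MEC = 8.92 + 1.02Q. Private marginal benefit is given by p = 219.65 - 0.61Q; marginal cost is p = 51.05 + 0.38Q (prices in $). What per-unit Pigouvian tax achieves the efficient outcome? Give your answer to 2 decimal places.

tax = $89.95 per unit

Social marginal benefit = demand − MEC = 210.73 - 1.63Q.
Set SMB = MC: 210.73 - 1.63Q = 51.05 + 0.38Q → Q* = 79.4428.
The Pigouvian tax equals MEC at Q*: 8.92 + 1.02×79.4428 = 89.9517.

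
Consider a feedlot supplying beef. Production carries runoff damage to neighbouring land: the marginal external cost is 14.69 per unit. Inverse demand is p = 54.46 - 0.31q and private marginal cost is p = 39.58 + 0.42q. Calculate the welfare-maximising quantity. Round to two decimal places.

Social marginal cost = private MC + MEC = 54.27 + 0.42q.
Set SMC = demand: 54.27 + 0.42q = 54.46 - 0.31q → q* = 0.2603.

q* = 0.26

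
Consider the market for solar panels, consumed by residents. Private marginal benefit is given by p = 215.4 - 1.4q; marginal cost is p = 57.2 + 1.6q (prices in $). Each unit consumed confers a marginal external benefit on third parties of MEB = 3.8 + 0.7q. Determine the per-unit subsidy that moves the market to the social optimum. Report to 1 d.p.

subsidy = $53.1 per unit

Social marginal benefit = demand + MEB = 219.2 - 0.7q.
Set SMB = MC: 219.2 - 0.7q = 57.2 + 1.6q → q* = 70.4348.
The Pigouvian subsidy equals MEB at q*: 3.8 + 0.7×70.4348 = 53.1044.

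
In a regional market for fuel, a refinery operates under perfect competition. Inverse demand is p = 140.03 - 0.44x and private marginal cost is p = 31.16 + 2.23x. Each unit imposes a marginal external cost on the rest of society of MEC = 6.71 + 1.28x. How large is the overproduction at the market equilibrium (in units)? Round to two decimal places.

Market equilibrium (private): 31.16 + 2.23x = 140.03 - 0.44x → x_m = 40.7753.
Social marginal cost = private MC + MEC = 37.87 + 3.51x.
Set SMC = demand: 37.87 + 3.51x = 140.03 - 0.44x → x* = 25.8633.
Gap = |40.7753 − 25.8633| = 14.9120.

14.91 units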